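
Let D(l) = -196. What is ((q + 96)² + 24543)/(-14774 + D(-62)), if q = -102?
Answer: -8193/4990 ≈ -1.6419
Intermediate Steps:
((q + 96)² + 24543)/(-14774 + D(-62)) = ((-102 + 96)² + 24543)/(-14774 - 196) = ((-6)² + 24543)/(-14970) = (36 + 24543)*(-1/14970) = 24579*(-1/14970) = -8193/4990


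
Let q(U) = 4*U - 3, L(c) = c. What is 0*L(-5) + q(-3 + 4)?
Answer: 1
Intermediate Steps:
q(U) = -3 + 4*U
0*L(-5) + q(-3 + 4) = 0*(-5) + (-3 + 4*(-3 + 4)) = 0 + (-3 + 4*1) = 0 + (-3 + 4) = 0 + 1 = 1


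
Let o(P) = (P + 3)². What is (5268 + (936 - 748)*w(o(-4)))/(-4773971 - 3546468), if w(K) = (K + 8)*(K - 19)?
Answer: 25188/8320439 ≈ 0.0030272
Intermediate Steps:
o(P) = (3 + P)²
w(K) = (-19 + K)*(8 + K) (w(K) = (8 + K)*(-19 + K) = (-19 + K)*(8 + K))
(5268 + (936 - 748)*w(o(-4)))/(-4773971 - 3546468) = (5268 + (936 - 748)*(-152 + ((3 - 4)²)² - 11*(3 - 4)²))/(-4773971 - 3546468) = (5268 + 188*(-152 + ((-1)²)² - 11*(-1)²))/(-8320439) = (5268 + 188*(-152 + 1² - 11*1))*(-1/8320439) = (5268 + 188*(-152 + 1 - 11))*(-1/8320439) = (5268 + 188*(-162))*(-1/8320439) = (5268 - 30456)*(-1/8320439) = -25188*(-1/8320439) = 25188/8320439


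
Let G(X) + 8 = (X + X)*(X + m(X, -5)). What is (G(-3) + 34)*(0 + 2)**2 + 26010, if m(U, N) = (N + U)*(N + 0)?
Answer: 25226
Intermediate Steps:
m(U, N) = N*(N + U) (m(U, N) = (N + U)*N = N*(N + U))
G(X) = -8 + 2*X*(25 - 4*X) (G(X) = -8 + (X + X)*(X - 5*(-5 + X)) = -8 + (2*X)*(X + (25 - 5*X)) = -8 + (2*X)*(25 - 4*X) = -8 + 2*X*(25 - 4*X))
(G(-3) + 34)*(0 + 2)**2 + 26010 = ((-8 - 8*(-3)**2 + 50*(-3)) + 34)*(0 + 2)**2 + 26010 = ((-8 - 8*9 - 150) + 34)*2**2 + 26010 = ((-8 - 72 - 150) + 34)*4 + 26010 = (-230 + 34)*4 + 26010 = -196*4 + 26010 = -784 + 26010 = 25226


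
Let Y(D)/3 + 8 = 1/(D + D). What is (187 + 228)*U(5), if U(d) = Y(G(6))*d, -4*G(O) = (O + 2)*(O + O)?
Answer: -798875/16 ≈ -49930.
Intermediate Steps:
G(O) = -O*(2 + O)/2 (G(O) = -(O + 2)*(O + O)/4 = -(2 + O)*2*O/4 = -O*(2 + O)/2)
Y(D) = -24 + 3/(2*D) (Y(D) = -24 + 3/(D + D) = -24 + 3/((2*D)) = -24 + 3*(1/(2*D)) = -24 + 3/(2*D))
U(d) = -385*d/16 (U(d) = (-24 + 3/(2*((-1/2*6*(2 + 6)))))*d = (-24 + 3/(2*((-1/2*6*8))))*d = (-24 + (3/2)/(-24))*d = (-24 + (3/2)*(-1/24))*d = (-24 - 1/16)*d = -385*d/16)
(187 + 228)*U(5) = (187 + 228)*(-385/16*5) = 415*(-1925/16) = -798875/16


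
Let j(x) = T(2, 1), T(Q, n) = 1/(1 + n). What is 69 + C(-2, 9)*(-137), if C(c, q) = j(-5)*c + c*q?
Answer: 2672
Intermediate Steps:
j(x) = ½ (j(x) = 1/(1 + 1) = 1/2 = ½)
C(c, q) = c/2 + c*q
69 + C(-2, 9)*(-137) = 69 - 2*(½ + 9)*(-137) = 69 - 2*19/2*(-137) = 69 - 19*(-137) = 69 + 2603 = 2672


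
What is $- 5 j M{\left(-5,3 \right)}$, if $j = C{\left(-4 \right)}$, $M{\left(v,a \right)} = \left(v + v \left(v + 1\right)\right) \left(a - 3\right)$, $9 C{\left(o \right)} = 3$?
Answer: $0$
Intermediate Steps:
$C{\left(o \right)} = \frac{1}{3}$ ($C{\left(o \right)} = \frac{1}{9} \cdot 3 = \frac{1}{3}$)
$M{\left(v,a \right)} = \left(-3 + a\right) \left(v + v \left(1 + v\right)\right)$ ($M{\left(v,a \right)} = \left(v + v \left(1 + v\right)\right) \left(-3 + a\right) = \left(-3 + a\right) \left(v + v \left(1 + v\right)\right)$)
$j = \frac{1}{3} \approx 0.33333$
$- 5 j M{\left(-5,3 \right)} = \left(-5\right) \frac{1}{3} \left(- 5 \left(-6 - -15 + 2 \cdot 3 + 3 \left(-5\right)\right)\right) = - \frac{5 \left(- 5 \left(-6 + 15 + 6 - 15\right)\right)}{3} = - \frac{5 \left(\left(-5\right) 0\right)}{3} = \left(- \frac{5}{3}\right) 0 = 0$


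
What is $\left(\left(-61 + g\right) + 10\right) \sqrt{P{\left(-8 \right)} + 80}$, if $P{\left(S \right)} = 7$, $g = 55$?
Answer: $4 \sqrt{87} \approx 37.31$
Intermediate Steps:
$\left(\left(-61 + g\right) + 10\right) \sqrt{P{\left(-8 \right)} + 80} = \left(\left(-61 + 55\right) + 10\right) \sqrt{7 + 80} = \left(-6 + 10\right) \sqrt{87} = 4 \sqrt{87}$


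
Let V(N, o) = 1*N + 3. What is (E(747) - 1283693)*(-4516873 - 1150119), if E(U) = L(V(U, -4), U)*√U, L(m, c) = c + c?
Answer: 7274677961456 - 25399458144*√83 ≈ 7.0433e+12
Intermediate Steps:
V(N, o) = 3 + N (V(N, o) = N + 3 = 3 + N)
L(m, c) = 2*c
E(U) = 2*U^(3/2) (E(U) = (2*U)*√U = 2*U^(3/2))
(E(747) - 1283693)*(-4516873 - 1150119) = (2*747^(3/2) - 1283693)*(-4516873 - 1150119) = (2*(2241*√83) - 1283693)*(-5666992) = (4482*√83 - 1283693)*(-5666992) = (-1283693 + 4482*√83)*(-5666992) = 7274677961456 - 25399458144*√83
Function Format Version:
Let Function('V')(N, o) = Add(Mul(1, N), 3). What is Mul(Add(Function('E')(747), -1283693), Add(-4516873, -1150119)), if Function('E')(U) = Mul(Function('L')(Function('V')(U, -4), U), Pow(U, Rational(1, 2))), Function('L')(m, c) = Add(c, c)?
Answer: Add(7274677961456, Mul(-25399458144, Pow(83, Rational(1, 2)))) ≈ 7.0433e+12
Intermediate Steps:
Function('V')(N, o) = Add(3, N) (Function('V')(N, o) = Add(N, 3) = Add(3, N))
Function('L')(m, c) = Mul(2, c)
Function('E')(U) = Mul(2, Pow(U, Rational(3, 2))) (Function('E')(U) = Mul(Mul(2, U), Pow(U, Rational(1, 2))) = Mul(2, Pow(U, Rational(3, 2))))
Mul(Add(Function('E')(747), -1283693), Add(-4516873, -1150119)) = Mul(Add(Mul(2, Pow(747, Rational(3, 2))), -1283693), Add(-4516873, -1150119)) = Mul(Add(Mul(2, Mul(2241, Pow(83, Rational(1, 2)))), -1283693), -5666992) = Mul(Add(Mul(4482, Pow(83, Rational(1, 2))), -1283693), -5666992) = Mul(Add(-1283693, Mul(4482, Pow(83, Rational(1, 2)))), -5666992) = Add(7274677961456, Mul(-25399458144, Pow(83, Rational(1, 2))))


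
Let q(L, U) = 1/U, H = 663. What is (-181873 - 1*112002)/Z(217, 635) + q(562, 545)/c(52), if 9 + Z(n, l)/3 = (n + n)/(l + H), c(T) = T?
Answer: 1351285743593/119538120 ≈ 11304.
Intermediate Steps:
Z(n, l) = -27 + 6*n/(663 + l) (Z(n, l) = -27 + 3*((n + n)/(l + 663)) = -27 + 3*((2*n)/(663 + l)) = -27 + 3*(2*n/(663 + l)) = -27 + 6*n/(663 + l))
(-181873 - 1*112002)/Z(217, 635) + q(562, 545)/c(52) = (-181873 - 1*112002)/((3*(-5967 - 9*635 + 2*217)/(663 + 635))) + 1/(545*52) = (-181873 - 112002)/((3*(-5967 - 5715 + 434)/1298)) + (1/545)*(1/52) = -293875/(3*(1/1298)*(-11248)) + 1/28340 = -293875/(-16872/649) + 1/28340 = -293875*(-649/16872) + 1/28340 = 190724875/16872 + 1/28340 = 1351285743593/119538120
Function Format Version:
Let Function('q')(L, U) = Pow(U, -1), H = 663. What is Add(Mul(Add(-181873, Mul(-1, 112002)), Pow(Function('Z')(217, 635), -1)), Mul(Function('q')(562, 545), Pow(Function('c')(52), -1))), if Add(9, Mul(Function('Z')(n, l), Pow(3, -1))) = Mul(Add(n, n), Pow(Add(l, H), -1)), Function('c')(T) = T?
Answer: Rational(1351285743593, 119538120) ≈ 11304.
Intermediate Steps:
Function('Z')(n, l) = Add(-27, Mul(6, n, Pow(Add(663, l), -1))) (Function('Z')(n, l) = Add(-27, Mul(3, Mul(Add(n, n), Pow(Add(l, 663), -1)))) = Add(-27, Mul(3, Mul(Mul(2, n), Pow(Add(663, l), -1)))) = Add(-27, Mul(3, Mul(2, n, Pow(Add(663, l), -1)))) = Add(-27, Mul(6, n, Pow(Add(663, l), -1))))
Add(Mul(Add(-181873, Mul(-1, 112002)), Pow(Function('Z')(217, 635), -1)), Mul(Function('q')(562, 545), Pow(Function('c')(52), -1))) = Add(Mul(Add(-181873, Mul(-1, 112002)), Pow(Mul(3, Pow(Add(663, 635), -1), Add(-5967, Mul(-9, 635), Mul(2, 217))), -1)), Mul(Pow(545, -1), Pow(52, -1))) = Add(Mul(Add(-181873, -112002), Pow(Mul(3, Pow(1298, -1), Add(-5967, -5715, 434)), -1)), Mul(Rational(1, 545), Rational(1, 52))) = Add(Mul(-293875, Pow(Mul(3, Rational(1, 1298), -11248), -1)), Rational(1, 28340)) = Add(Mul(-293875, Pow(Rational(-16872, 649), -1)), Rational(1, 28340)) = Add(Mul(-293875, Rational(-649, 16872)), Rational(1, 28340)) = Add(Rational(190724875, 16872), Rational(1, 28340)) = Rational(1351285743593, 119538120)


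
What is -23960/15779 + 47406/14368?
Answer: 201880997/113356336 ≈ 1.7809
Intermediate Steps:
-23960/15779 + 47406/14368 = -23960*1/15779 + 47406*(1/14368) = -23960/15779 + 23703/7184 = 201880997/113356336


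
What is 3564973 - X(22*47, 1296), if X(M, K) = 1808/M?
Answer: 1843090137/517 ≈ 3.5650e+6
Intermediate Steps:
3564973 - X(22*47, 1296) = 3564973 - 1808/(22*47) = 3564973 - 1808/1034 = 3564973 - 1*904/517 = 3564973 - 904/517 = 1843090137/517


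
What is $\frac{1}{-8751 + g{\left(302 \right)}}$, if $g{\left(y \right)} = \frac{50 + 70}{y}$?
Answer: $- \frac{151}{1321341} \approx -0.00011428$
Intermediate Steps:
$g{\left(y \right)} = \frac{120}{y}$
$\frac{1}{-8751 + g{\left(302 \right)}} = \frac{1}{-8751 + \frac{120}{302}} = \frac{1}{-8751 + 120 \cdot \frac{1}{302}} = \frac{1}{-8751 + \frac{60}{151}} = \frac{1}{- \frac{1321341}{151}} = - \frac{151}{1321341}$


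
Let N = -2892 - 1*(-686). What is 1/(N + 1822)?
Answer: -1/384 ≈ -0.0026042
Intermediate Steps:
N = -2206 (N = -2892 + 686 = -2206)
1/(N + 1822) = 1/(-2206 + 1822) = 1/(-384) = -1/384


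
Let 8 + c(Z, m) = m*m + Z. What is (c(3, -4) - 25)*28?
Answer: -392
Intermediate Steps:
c(Z, m) = -8 + Z + m² (c(Z, m) = -8 + (m*m + Z) = -8 + (m² + Z) = -8 + (Z + m²) = -8 + Z + m²)
(c(3, -4) - 25)*28 = ((-8 + 3 + (-4)²) - 25)*28 = ((-8 + 3 + 16) - 25)*28 = (11 - 25)*28 = -14*28 = -392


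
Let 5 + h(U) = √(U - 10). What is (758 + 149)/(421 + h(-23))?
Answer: 377312/173089 - 907*I*√33/173089 ≈ 2.1799 - 0.030102*I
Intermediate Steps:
h(U) = -5 + √(-10 + U) (h(U) = -5 + √(U - 10) = -5 + √(-10 + U))
(758 + 149)/(421 + h(-23)) = (758 + 149)/(421 + (-5 + √(-10 - 23))) = 907/(421 + (-5 + √(-33))) = 907/(421 + (-5 + I*√33)) = 907/(416 + I*√33)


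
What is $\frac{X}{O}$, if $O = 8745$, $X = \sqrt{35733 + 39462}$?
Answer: $\frac{\sqrt{8355}}{2915} \approx 0.031357$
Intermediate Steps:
$X = 3 \sqrt{8355}$ ($X = \sqrt{75195} = 3 \sqrt{8355} \approx 274.22$)
$\frac{X}{O} = \frac{3 \sqrt{8355}}{8745} = 3 \sqrt{8355} \cdot \frac{1}{8745} = \frac{\sqrt{8355}}{2915}$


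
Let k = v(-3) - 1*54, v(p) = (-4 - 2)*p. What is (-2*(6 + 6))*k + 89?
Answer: 953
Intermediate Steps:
v(p) = -6*p
k = -36 (k = -6*(-3) - 1*54 = 18 - 54 = -36)
(-2*(6 + 6))*k + 89 = -2*(6 + 6)*(-36) + 89 = -2*12*(-36) + 89 = -24*(-36) + 89 = 864 + 89 = 953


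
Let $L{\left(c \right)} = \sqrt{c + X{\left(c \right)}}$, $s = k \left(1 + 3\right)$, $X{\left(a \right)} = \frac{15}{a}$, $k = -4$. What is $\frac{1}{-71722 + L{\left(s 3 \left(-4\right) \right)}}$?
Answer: $- \frac{4590208}{329218885883} - \frac{8 \sqrt{12293}}{329218885883} \approx -1.3945 \cdot 10^{-5}$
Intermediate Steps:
$s = -16$ ($s = - 4 \left(1 + 3\right) = \left(-4\right) 4 = -16$)
$L{\left(c \right)} = \sqrt{c + \frac{15}{c}}$
$\frac{1}{-71722 + L{\left(s 3 \left(-4\right) \right)}} = \frac{1}{-71722 + \sqrt{- 16 \cdot 3 \left(-4\right) + \frac{15}{\left(-16\right) 3 \left(-4\right)}}} = \frac{1}{-71722 + \sqrt{\left(-16\right) \left(-12\right) + \frac{15}{\left(-16\right) \left(-12\right)}}} = \frac{1}{-71722 + \sqrt{192 + \frac{15}{192}}} = \frac{1}{-71722 + \sqrt{192 + 15 \cdot \frac{1}{192}}} = \frac{1}{-71722 + \sqrt{192 + \frac{5}{64}}} = \frac{1}{-71722 + \sqrt{\frac{12293}{64}}} = \frac{1}{-71722 + \frac{\sqrt{12293}}{8}}$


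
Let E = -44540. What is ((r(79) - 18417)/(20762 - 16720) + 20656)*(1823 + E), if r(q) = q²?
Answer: -1782994252296/2021 ≈ -8.8223e+8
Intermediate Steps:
((r(79) - 18417)/(20762 - 16720) + 20656)*(1823 + E) = ((79² - 18417)/(20762 - 16720) + 20656)*(1823 - 44540) = ((6241 - 18417)/4042 + 20656)*(-42717) = (-12176*1/4042 + 20656)*(-42717) = (-6088/2021 + 20656)*(-42717) = (41739688/2021)*(-42717) = -1782994252296/2021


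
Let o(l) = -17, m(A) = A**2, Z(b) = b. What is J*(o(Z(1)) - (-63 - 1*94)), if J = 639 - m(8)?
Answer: 80500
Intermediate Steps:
J = 575 (J = 639 - 1*8**2 = 639 - 1*64 = 639 - 64 = 575)
J*(o(Z(1)) - (-63 - 1*94)) = 575*(-17 - (-63 - 1*94)) = 575*(-17 - (-63 - 94)) = 575*(-17 - 1*(-157)) = 575*(-17 + 157) = 575*140 = 80500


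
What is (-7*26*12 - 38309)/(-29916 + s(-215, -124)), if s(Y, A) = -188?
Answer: 40493/30104 ≈ 1.3451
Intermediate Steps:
(-7*26*12 - 38309)/(-29916 + s(-215, -124)) = (-7*26*12 - 38309)/(-29916 - 188) = (-182*12 - 38309)/(-30104) = (-2184 - 38309)*(-1/30104) = -40493*(-1/30104) = 40493/30104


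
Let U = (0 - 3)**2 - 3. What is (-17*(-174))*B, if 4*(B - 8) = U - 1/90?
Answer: 1685567/60 ≈ 28093.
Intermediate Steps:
U = 6 (U = (-3)**2 - 3 = 9 - 3 = 6)
B = 3419/360 (B = 8 + (6 - 1/90)/4 = 8 + (1/4)*(539/90) = 8 + 539/360 = 3419/360 ≈ 9.4972)
(-17*(-174))*B = -17*(-174)*(3419/360) = 2958*(3419/360) = 1685567/60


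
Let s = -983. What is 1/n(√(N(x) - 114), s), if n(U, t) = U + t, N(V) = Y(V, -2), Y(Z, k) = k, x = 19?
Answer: -983/966405 - 2*I*√29/966405 ≈ -0.0010172 - 1.1145e-5*I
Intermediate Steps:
N(V) = -2
1/n(√(N(x) - 114), s) = 1/(√(-2 - 114) - 983) = 1/(√(-116) - 983) = 1/(2*I*√29 - 983) = 1/(-983 + 2*I*√29)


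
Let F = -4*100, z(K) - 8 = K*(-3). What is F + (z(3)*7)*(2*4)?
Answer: -456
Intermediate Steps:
z(K) = 8 - 3*K (z(K) = 8 + K*(-3) = 8 - 3*K)
F = -400
F + (z(3)*7)*(2*4) = -400 + ((8 - 3*3)*7)*(2*4) = -400 + ((8 - 9)*7)*8 = -400 - 1*7*8 = -400 - 7*8 = -400 - 56 = -456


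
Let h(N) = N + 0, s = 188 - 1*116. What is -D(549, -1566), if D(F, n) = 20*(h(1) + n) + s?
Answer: 31228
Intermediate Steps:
s = 72 (s = 188 - 116 = 72)
h(N) = N
D(F, n) = 92 + 20*n (D(F, n) = 20*(1 + n) + 72 = (20 + 20*n) + 72 = 92 + 20*n)
-D(549, -1566) = -(92 + 20*(-1566)) = -(92 - 31320) = -1*(-31228) = 31228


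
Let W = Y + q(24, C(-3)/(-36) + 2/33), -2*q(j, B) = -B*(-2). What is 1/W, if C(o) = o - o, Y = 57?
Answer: 33/1879 ≈ 0.017563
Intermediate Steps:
C(o) = 0
q(j, B) = -B (q(j, B) = -(-B)*(-2)/2 = -B)
W = 1879/33 (W = 57 - (0/(-36) + 2/33) = 57 - (0*(-1/36) + 2*(1/33)) = 57 - (0 + 2/33) = 57 - 1*2/33 = 57 - 2/33 = 1879/33 ≈ 56.939)
1/W = 1/(1879/33) = 33/1879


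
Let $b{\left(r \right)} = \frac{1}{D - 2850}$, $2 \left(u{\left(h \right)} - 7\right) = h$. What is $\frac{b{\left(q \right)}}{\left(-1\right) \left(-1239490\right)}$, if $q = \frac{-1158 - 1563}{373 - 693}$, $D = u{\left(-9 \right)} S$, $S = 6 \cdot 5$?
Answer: $- \frac{1}{3439584750} \approx -2.9073 \cdot 10^{-10}$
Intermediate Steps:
$S = 30$
$u{\left(h \right)} = 7 + \frac{h}{2}$
$D = 75$ ($D = \left(7 + \frac{1}{2} \left(-9\right)\right) 30 = \left(7 - \frac{9}{2}\right) 30 = \frac{5}{2} \cdot 30 = 75$)
$q = \frac{2721}{320}$ ($q = - \frac{2721}{-320} = \left(-2721\right) \left(- \frac{1}{320}\right) = \frac{2721}{320} \approx 8.5031$)
$b{\left(r \right)} = - \frac{1}{2775}$ ($b{\left(r \right)} = \frac{1}{75 - 2850} = \frac{1}{-2775} = - \frac{1}{2775}$)
$\frac{b{\left(q \right)}}{\left(-1\right) \left(-1239490\right)} = - \frac{1}{2775 \left(\left(-1\right) \left(-1239490\right)\right)} = - \frac{1}{2775 \cdot 1239490} = \left(- \frac{1}{2775}\right) \frac{1}{1239490} = - \frac{1}{3439584750}$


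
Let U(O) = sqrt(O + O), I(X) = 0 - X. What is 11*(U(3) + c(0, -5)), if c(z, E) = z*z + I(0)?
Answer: 11*sqrt(6) ≈ 26.944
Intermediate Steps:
I(X) = -X
c(z, E) = z**2 (c(z, E) = z*z - 1*0 = z**2 + 0 = z**2)
U(O) = sqrt(2)*sqrt(O) (U(O) = sqrt(2*O) = sqrt(2)*sqrt(O))
11*(U(3) + c(0, -5)) = 11*(sqrt(2)*sqrt(3) + 0**2) = 11*(sqrt(6) + 0) = 11*sqrt(6)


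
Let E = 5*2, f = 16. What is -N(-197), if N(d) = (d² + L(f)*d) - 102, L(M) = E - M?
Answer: -39889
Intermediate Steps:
E = 10
L(M) = 10 - M
N(d) = -102 + d² - 6*d (N(d) = (d² + (10 - 1*16)*d) - 102 = (d² + (10 - 16)*d) - 102 = (d² - 6*d) - 102 = -102 + d² - 6*d)
-N(-197) = -(-102 + (-197)² - 6*(-197)) = -(-102 + 38809 + 1182) = -1*39889 = -39889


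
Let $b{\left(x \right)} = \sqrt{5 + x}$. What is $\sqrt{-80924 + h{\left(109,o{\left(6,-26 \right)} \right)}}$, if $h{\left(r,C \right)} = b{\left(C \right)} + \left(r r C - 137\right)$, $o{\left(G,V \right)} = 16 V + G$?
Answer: $\sqrt{-4952271 + 9 i \sqrt{5}} \approx 0.005 + 2225.4 i$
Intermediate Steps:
$o{\left(G,V \right)} = G + 16 V$
$h{\left(r,C \right)} = -137 + \sqrt{5 + C} + C r^{2}$ ($h{\left(r,C \right)} = \sqrt{5 + C} + \left(r r C - 137\right) = \sqrt{5 + C} + \left(r^{2} C - 137\right) = \sqrt{5 + C} + \left(C r^{2} - 137\right) = \sqrt{5 + C} + \left(-137 + C r^{2}\right) = -137 + \sqrt{5 + C} + C r^{2}$)
$\sqrt{-80924 + h{\left(109,o{\left(6,-26 \right)} \right)}} = \sqrt{-80924 + \left(-137 + \sqrt{5 + \left(6 + 16 \left(-26\right)\right)} + \left(6 + 16 \left(-26\right)\right) 109^{2}\right)} = \sqrt{-80924 + \left(-137 + \sqrt{5 + \left(6 - 416\right)} + \left(6 - 416\right) 11881\right)} = \sqrt{-80924 - \left(4871347 - \sqrt{5 - 410}\right)} = \sqrt{-80924 - \left(4871347 - 9 i \sqrt{5}\right)} = \sqrt{-4952271 + 9 i \sqrt{5}}$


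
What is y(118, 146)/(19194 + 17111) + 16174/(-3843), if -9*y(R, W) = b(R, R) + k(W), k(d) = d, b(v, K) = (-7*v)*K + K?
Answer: -545690962/139520115 ≈ -3.9112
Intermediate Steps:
b(v, K) = K - 7*K*v (b(v, K) = -7*K*v + K = K - 7*K*v)
y(R, W) = -W/9 - R*(1 - 7*R)/9 (y(R, W) = -(R*(1 - 7*R) + W)/9 = -(W + R*(1 - 7*R))/9 = -W/9 - R*(1 - 7*R)/9)
y(118, 146)/(19194 + 17111) + 16174/(-3843) = (-⅑*146 + (⅑)*118*(-1 + 7*118))/(19194 + 17111) + 16174/(-3843) = (-146/9 + (⅑)*118*(-1 + 826))/36305 + 16174*(-1/3843) = (-146/9 + (⅑)*118*825)*(1/36305) - 16174/3843 = (-146/9 + 32450/3)*(1/36305) - 16174/3843 = (97204/9)*(1/36305) - 16174/3843 = 97204/326745 - 16174/3843 = -545690962/139520115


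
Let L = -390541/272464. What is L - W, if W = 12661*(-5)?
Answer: 17247942979/272464 ≈ 63304.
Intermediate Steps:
L = -390541/272464 (L = -390541*1/272464 = -390541/272464 ≈ -1.4334)
W = -63305
L - W = -390541/272464 - 1*(-63305) = -390541/272464 + 63305 = 17247942979/272464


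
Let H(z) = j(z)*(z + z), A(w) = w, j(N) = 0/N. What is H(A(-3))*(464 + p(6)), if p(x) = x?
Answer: 0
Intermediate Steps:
j(N) = 0
H(z) = 0 (H(z) = 0*(z + z) = 0*(2*z) = 0)
H(A(-3))*(464 + p(6)) = 0*(464 + 6) = 0*470 = 0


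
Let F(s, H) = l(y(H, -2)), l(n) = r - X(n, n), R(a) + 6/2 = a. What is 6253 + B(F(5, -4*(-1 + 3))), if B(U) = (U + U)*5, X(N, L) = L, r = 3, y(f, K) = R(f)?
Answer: 6393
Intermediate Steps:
R(a) = -3 + a
y(f, K) = -3 + f
l(n) = 3 - n
F(s, H) = 6 - H (F(s, H) = 3 - (-3 + H) = 3 + (3 - H) = 6 - H)
B(U) = 10*U (B(U) = (2*U)*5 = 10*U)
6253 + B(F(5, -4*(-1 + 3))) = 6253 + 10*(6 - (-4)*(-1 + 3)) = 6253 + 10*(6 - (-4)*2) = 6253 + 10*(6 - 1*(-8)) = 6253 + 10*(6 + 8) = 6253 + 10*14 = 6253 + 140 = 6393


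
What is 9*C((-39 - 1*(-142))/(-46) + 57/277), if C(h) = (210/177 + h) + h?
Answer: -9743949/375889 ≈ -25.922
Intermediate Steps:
C(h) = 70/59 + 2*h (C(h) = (210*(1/177) + h) + h = (70/59 + h) + h = 70/59 + 2*h)
9*C((-39 - 1*(-142))/(-46) + 57/277) = 9*(70/59 + 2*((-39 - 1*(-142))/(-46) + 57/277)) = 9*(70/59 + 2*((-39 + 142)*(-1/46) + 57*(1/277))) = 9*(70/59 + 2*(103*(-1/46) + 57/277)) = 9*(70/59 + 2*(-103/46 + 57/277)) = 9*(70/59 + 2*(-25909/12742)) = 9*(70/59 - 25909/6371) = 9*(-1082661/375889) = -9743949/375889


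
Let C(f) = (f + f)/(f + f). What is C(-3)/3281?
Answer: 1/3281 ≈ 0.00030479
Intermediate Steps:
C(f) = 1 (C(f) = (2*f)/((2*f)) = (2*f)*(1/(2*f)) = 1)
C(-3)/3281 = 1/3281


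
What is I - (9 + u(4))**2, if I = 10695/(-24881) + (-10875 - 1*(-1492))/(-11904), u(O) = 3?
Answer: -42544267913/296183424 ≈ -143.64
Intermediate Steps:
I = 106145143/296183424 (I = 10695*(-1/24881) + (-10875 + 1492)*(-1/11904) = -10695/24881 - 9383*(-1/11904) = -10695/24881 + 9383/11904 = 106145143/296183424 ≈ 0.35838)
I - (9 + u(4))**2 = 106145143/296183424 - (9 + 3)**2 = 106145143/296183424 - 1*12**2 = 106145143/296183424 - 1*144 = 106145143/296183424 - 144 = -42544267913/296183424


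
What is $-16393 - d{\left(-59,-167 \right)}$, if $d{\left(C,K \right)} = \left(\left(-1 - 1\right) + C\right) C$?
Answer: $-19992$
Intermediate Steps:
$d{\left(C,K \right)} = C \left(-2 + C\right)$ ($d{\left(C,K \right)} = \left(\left(-1 - 1\right) + C\right) C = \left(-2 + C\right) C = C \left(-2 + C\right)$)
$-16393 - d{\left(-59,-167 \right)} = -16393 - - 59 \left(-2 - 59\right) = -16393 - \left(-59\right) \left(-61\right) = -16393 - 3599 = -19992$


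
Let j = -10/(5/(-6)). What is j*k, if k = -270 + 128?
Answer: -1704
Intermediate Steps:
k = -142
j = 12 (j = -10/(5*(-⅙)) = -10/(-⅚) = -10*(-6/5) = 12)
j*k = 12*(-142) = -1704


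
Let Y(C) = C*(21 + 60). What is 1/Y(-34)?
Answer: -1/2754 ≈ -0.00036311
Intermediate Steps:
Y(C) = 81*C (Y(C) = C*81 = 81*C)
1/Y(-34) = 1/(81*(-34)) = 1/(-2754) = -1/2754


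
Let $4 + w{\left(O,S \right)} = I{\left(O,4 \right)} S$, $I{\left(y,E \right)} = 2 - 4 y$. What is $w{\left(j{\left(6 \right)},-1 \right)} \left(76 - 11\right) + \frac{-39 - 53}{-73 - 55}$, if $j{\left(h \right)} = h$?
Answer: $\frac{37463}{32} \approx 1170.7$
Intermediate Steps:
$w{\left(O,S \right)} = -4 + S \left(2 - 4 O\right)$ ($w{\left(O,S \right)} = -4 + \left(2 - 4 O\right) S = -4 + S \left(2 - 4 O\right)$)
$w{\left(j{\left(6 \right)},-1 \right)} \left(76 - 11\right) + \frac{-39 - 53}{-73 - 55} = \left(-4 + 2 \left(-1\right) - 24 \left(-1\right)\right) \left(76 - 11\right) + \frac{-39 - 53}{-73 - 55} = \left(-4 - 2 + 24\right) \left(76 - 11\right) - \frac{92}{-128} = 18 \cdot 65 - - \frac{23}{32} = 1170 + \frac{23}{32} = \frac{37463}{32}$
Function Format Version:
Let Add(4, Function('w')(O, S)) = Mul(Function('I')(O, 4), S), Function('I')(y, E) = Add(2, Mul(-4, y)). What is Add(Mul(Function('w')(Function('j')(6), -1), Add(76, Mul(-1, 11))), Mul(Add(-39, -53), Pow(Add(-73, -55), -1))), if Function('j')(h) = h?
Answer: Rational(37463, 32) ≈ 1170.7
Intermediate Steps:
Function('w')(O, S) = Add(-4, Mul(S, Add(2, Mul(-4, O)))) (Function('w')(O, S) = Add(-4, Mul(Add(2, Mul(-4, O)), S)) = Add(-4, Mul(S, Add(2, Mul(-4, O)))))
Add(Mul(Function('w')(Function('j')(6), -1), Add(76, Mul(-1, 11))), Mul(Add(-39, -53), Pow(Add(-73, -55), -1))) = Add(Mul(Add(-4, Mul(2, -1), Mul(-4, 6, -1)), Add(76, Mul(-1, 11))), Mul(Add(-39, -53), Pow(Add(-73, -55), -1))) = Add(Mul(Add(-4, -2, 24), Add(76, -11)), Mul(-92, Pow(-128, -1))) = Add(Mul(18, 65), Mul(-92, Rational(-1, 128))) = Add(1170, Rational(23, 32)) = Rational(37463, 32)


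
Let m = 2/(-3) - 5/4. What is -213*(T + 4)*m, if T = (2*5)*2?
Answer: 9798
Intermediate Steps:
T = 20 (T = 10*2 = 20)
m = -23/12 (m = 2*(-1/3) - 5*1/4 = -2/3 - 5/4 = -23/12 ≈ -1.9167)
-213*(T + 4)*m = -213*(20 + 4)*(-23)/12 = -5112*(-23)/12 = -213*(-46) = 9798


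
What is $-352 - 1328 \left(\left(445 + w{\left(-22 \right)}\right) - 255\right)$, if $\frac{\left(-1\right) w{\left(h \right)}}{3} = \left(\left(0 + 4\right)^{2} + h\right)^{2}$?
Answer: $-109248$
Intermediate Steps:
$w{\left(h \right)} = - 3 \left(16 + h\right)^{2}$ ($w{\left(h \right)} = - 3 \left(\left(0 + 4\right)^{2} + h\right)^{2} = - 3 \left(4^{2} + h\right)^{2} = - 3 \left(16 + h\right)^{2}$)
$-352 - 1328 \left(\left(445 + w{\left(-22 \right)}\right) - 255\right) = -352 - 1328 \left(\left(445 - 3 \left(16 - 22\right)^{2}\right) - 255\right) = -352 - 1328 \left(\left(445 - 3 \left(-6\right)^{2}\right) - 255\right) = -352 - 1328 \left(\left(445 - 108\right) - 255\right) = -352 - 1328 \left(337 - 255\right) = -352 - 108896 = -109248$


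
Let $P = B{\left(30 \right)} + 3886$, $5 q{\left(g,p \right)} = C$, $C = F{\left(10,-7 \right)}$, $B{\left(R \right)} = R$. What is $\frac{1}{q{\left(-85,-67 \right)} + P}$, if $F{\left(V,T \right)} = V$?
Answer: $\frac{1}{3918} \approx 0.00025523$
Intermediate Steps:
$C = 10$
$q{\left(g,p \right)} = 2$ ($q{\left(g,p \right)} = \frac{1}{5} \cdot 10 = 2$)
$P = 3916$ ($P = 30 + 3886 = 3916$)
$\frac{1}{q{\left(-85,-67 \right)} + P} = \frac{1}{2 + 3916} = \frac{1}{3918}$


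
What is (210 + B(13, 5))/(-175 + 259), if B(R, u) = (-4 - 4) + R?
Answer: 215/84 ≈ 2.5595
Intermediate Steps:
B(R, u) = -8 + R
(210 + B(13, 5))/(-175 + 259) = (210 + (-8 + 13))/(-175 + 259) = (210 + 5)/84 = 215*(1/84) = 215/84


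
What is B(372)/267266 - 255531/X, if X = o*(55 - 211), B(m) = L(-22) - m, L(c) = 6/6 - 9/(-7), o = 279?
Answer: 79658432935/13571232948 ≈ 5.8697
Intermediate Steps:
L(c) = 16/7 (L(c) = 6*(⅙) - 9*(-⅐) = 1 + 9/7 = 16/7)
B(m) = 16/7 - m
X = -43524 (X = 279*(55 - 211) = 279*(-156) = -43524)
B(372)/267266 - 255531/X = (16/7 - 1*372)/267266 - 255531/(-43524) = (16/7 - 372)*(1/267266) - 255531*(-1/43524) = -2588/7*1/267266 + 85177/14508 = -1294/935431 + 85177/14508 = 79658432935/13571232948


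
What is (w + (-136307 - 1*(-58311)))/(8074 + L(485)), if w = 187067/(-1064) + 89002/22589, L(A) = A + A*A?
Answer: -268391586793/837039189952 ≈ -0.32064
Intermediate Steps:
L(A) = A + A**2
w = -590136905/3433528 (w = 187067*(-1/1064) + 89002*(1/22589) = -187067/1064 + 89002/22589 = -590136905/3433528 ≈ -171.87)
(w + (-136307 - 1*(-58311)))/(8074 + L(485)) = (-590136905/3433528 + (-136307 - 1*(-58311)))/(8074 + 485*(1 + 485)) = (-590136905/3433528 + (-136307 + 58311))/(8074 + 485*486) = (-590136905/3433528 - 77996)/(8074 + 235710) = -268391586793/3433528/243784 = -268391586793/3433528*1/243784 = -268391586793/837039189952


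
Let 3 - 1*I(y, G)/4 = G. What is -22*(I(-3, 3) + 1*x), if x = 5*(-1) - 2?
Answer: 154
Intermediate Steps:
I(y, G) = 12 - 4*G
x = -7 (x = -5 - 2 = -7)
-22*(I(-3, 3) + 1*x) = -22*((12 - 4*3) + 1*(-7)) = -22*((12 - 12) - 7) = -22*(0 - 7) = -22*(-7) = 154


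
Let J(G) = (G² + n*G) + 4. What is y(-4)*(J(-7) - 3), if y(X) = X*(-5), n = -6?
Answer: 1840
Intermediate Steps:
J(G) = 4 + G² - 6*G (J(G) = (G² - 6*G) + 4 = 4 + G² - 6*G)
y(X) = -5*X
y(-4)*(J(-7) - 3) = (-5*(-4))*((4 + (-7)² - 6*(-7)) - 3) = 20*((4 + 49 + 42) - 3) = 20*(95 - 3) = 20*92 = 1840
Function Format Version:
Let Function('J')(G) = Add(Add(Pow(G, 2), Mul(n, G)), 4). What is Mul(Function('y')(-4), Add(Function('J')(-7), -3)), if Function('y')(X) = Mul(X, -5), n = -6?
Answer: 1840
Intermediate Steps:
Function('J')(G) = Add(4, Pow(G, 2), Mul(-6, G)) (Function('J')(G) = Add(Add(Pow(G, 2), Mul(-6, G)), 4) = Add(4, Pow(G, 2), Mul(-6, G)))
Function('y')(X) = Mul(-5, X)
Mul(Function('y')(-4), Add(Function('J')(-7), -3)) = Mul(Mul(-5, -4), Add(Add(4, Pow(-7, 2), Mul(-6, -7)), -3)) = Mul(20, Add(Add(4, 49, 42), -3)) = Mul(20, Add(95, -3)) = Mul(20, 92) = 1840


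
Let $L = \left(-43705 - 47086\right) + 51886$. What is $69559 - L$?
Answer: $108464$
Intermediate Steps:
$L = -38905$ ($L = -90791 + 51886 = -38905$)
$69559 - L = 69559 - -38905 = 69559 + 38905 = 108464$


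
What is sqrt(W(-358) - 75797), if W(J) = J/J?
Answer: 2*I*sqrt(18949) ≈ 275.31*I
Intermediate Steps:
W(J) = 1
sqrt(W(-358) - 75797) = sqrt(1 - 75797) = sqrt(-75796) = 2*I*sqrt(18949)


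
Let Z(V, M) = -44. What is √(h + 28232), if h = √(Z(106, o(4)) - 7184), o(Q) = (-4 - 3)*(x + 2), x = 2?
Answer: √(28232 + 2*I*√1807) ≈ 168.02 + 0.253*I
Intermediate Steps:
o(Q) = -28 (o(Q) = (-4 - 3)*(2 + 2) = -7*4 = -28)
h = 2*I*√1807 (h = √(-44 - 7184) = √(-7228) = 2*I*√1807 ≈ 85.018*I)
√(h + 28232) = √(2*I*√1807 + 28232) = √(28232 + 2*I*√1807)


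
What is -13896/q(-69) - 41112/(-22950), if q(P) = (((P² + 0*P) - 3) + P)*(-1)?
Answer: 3158564/664275 ≈ 4.7549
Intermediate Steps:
q(P) = 3 - P - P² (q(P) = (((P² + 0) - 3) + P)*(-1) = ((P² - 3) + P)*(-1) = ((-3 + P²) + P)*(-1) = (-3 + P + P²)*(-1) = 3 - P - P²)
-13896/q(-69) - 41112/(-22950) = -13896/(3 - 1*(-69) - 1*(-69)²) - 41112/(-22950) = -13896/(3 + 69 - 1*4761) - 41112*(-1/22950) = -13896/(3 + 69 - 4761) + 2284/1275 = -13896/(-4689) + 2284/1275 = -13896*(-1/4689) + 2284/1275 = 1544/521 + 2284/1275 = 3158564/664275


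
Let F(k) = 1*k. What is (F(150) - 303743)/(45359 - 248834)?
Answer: 303593/203475 ≈ 1.4920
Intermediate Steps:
F(k) = k
(F(150) - 303743)/(45359 - 248834) = (150 - 303743)/(45359 - 248834) = -303593/(-203475) = -303593*(-1/203475) = 303593/203475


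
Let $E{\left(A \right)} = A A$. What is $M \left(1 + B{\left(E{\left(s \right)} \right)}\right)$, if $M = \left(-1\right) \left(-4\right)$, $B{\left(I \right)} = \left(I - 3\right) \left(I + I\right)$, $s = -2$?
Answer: $36$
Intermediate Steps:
$E{\left(A \right)} = A^{2}$
$B{\left(I \right)} = 2 I \left(-3 + I\right)$ ($B{\left(I \right)} = \left(-3 + I\right) 2 I = 2 I \left(-3 + I\right)$)
$M = 4$
$M \left(1 + B{\left(E{\left(s \right)} \right)}\right) = 4 \left(1 + 2 \left(-2\right)^{2} \left(-3 + \left(-2\right)^{2}\right)\right) = 4 \left(1 + 2 \cdot 4 \left(-3 + 4\right)\right) = 4 \left(1 + 2 \cdot 4 \cdot 1\right) = 4 \left(1 + 8\right) = 4 \cdot 9 = 36$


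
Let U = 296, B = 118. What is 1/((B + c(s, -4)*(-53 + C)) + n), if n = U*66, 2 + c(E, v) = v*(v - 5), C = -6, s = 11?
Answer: 1/17648 ≈ 5.6664e-5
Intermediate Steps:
c(E, v) = -2 + v*(-5 + v) (c(E, v) = -2 + v*(v - 5) = -2 + v*(-5 + v))
n = 19536 (n = 296*66 = 19536)
1/((B + c(s, -4)*(-53 + C)) + n) = 1/((118 + (-2 + (-4)**2 - 5*(-4))*(-53 - 6)) + 19536) = 1/((118 + (-2 + 16 + 20)*(-59)) + 19536) = 1/((118 + 34*(-59)) + 19536) = 1/((118 - 2006) + 19536) = 1/(-1888 + 19536) = 1/17648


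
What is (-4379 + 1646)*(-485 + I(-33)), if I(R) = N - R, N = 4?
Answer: 1224384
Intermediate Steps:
I(R) = 4 - R
(-4379 + 1646)*(-485 + I(-33)) = (-4379 + 1646)*(-485 + (4 - 1*(-33))) = -2733*(-485 + (4 + 33)) = -2733*(-485 + 37) = -2733*(-448) = 1224384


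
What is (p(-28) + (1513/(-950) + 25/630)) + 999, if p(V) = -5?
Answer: 29698978/29925 ≈ 992.45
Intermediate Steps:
(p(-28) + (1513/(-950) + 25/630)) + 999 = (-5 + (1513/(-950) + 25/630)) + 999 = (-5 + (1513*(-1/950) + 25*(1/630))) + 999 = (-5 + (-1513/950 + 5/126)) + 999 = (-5 - 46472/29925) + 999 = -196097/29925 + 999 = 29698978/29925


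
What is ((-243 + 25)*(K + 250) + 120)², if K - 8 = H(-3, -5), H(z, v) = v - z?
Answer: 3101153344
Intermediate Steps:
K = 6 (K = 8 + (-5 - 1*(-3)) = 8 + (-5 + 3) = 8 - 2 = 6)
((-243 + 25)*(K + 250) + 120)² = ((-243 + 25)*(6 + 250) + 120)² = (-218*256 + 120)² = (-55808 + 120)² = (-55688)² = 3101153344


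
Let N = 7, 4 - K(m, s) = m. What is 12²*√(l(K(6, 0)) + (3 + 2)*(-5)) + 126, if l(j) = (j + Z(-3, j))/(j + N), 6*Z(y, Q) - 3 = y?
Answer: 126 + 144*I*√635/5 ≈ 126.0 + 725.74*I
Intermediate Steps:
Z(y, Q) = ½ + y/6
K(m, s) = 4 - m
l(j) = j/(7 + j) (l(j) = (j + (½ + (⅙)*(-3)))/(j + 7) = (j + (½ - ½))/(7 + j) = (j + 0)/(7 + j) = j/(7 + j))
12²*√(l(K(6, 0)) + (3 + 2)*(-5)) + 126 = 12²*√((4 - 1*6)/(7 + (4 - 1*6)) + (3 + 2)*(-5)) + 126 = 144*√((4 - 6)/(7 + (4 - 6)) + 5*(-5)) + 126 = 144*√(-2/(7 - 2) - 25) + 126 = 144*√(-2/5 - 25) + 126 = 144*√(-2*⅕ - 25) + 126 = 144*√(-⅖ - 25) + 126 = 144*√(-127/5) + 126 = 144*(I*√635/5) + 126 = 144*I*√635/5 + 126 = 126 + 144*I*√635/5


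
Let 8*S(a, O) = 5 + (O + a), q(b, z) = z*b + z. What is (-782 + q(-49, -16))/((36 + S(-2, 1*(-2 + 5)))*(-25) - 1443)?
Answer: 56/9447 ≈ 0.0059278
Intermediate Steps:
q(b, z) = z + b*z (q(b, z) = b*z + z = z + b*z)
S(a, O) = 5/8 + O/8 + a/8 (S(a, O) = (5 + (O + a))/8 = (5 + O + a)/8 = 5/8 + O/8 + a/8)
(-782 + q(-49, -16))/((36 + S(-2, 1*(-2 + 5)))*(-25) - 1443) = (-782 - 16*(1 - 49))/((36 + (5/8 + (1*(-2 + 5))/8 + (⅛)*(-2)))*(-25) - 1443) = (-782 - 16*(-48))/((36 + (5/8 + (1*3)/8 - ¼))*(-25) - 1443) = (-782 + 768)/((36 + (5/8 + (⅛)*3 - ¼))*(-25) - 1443) = -14/((36 + (5/8 + 3/8 - ¼))*(-25) - 1443) = -14/((36 + ¾)*(-25) - 1443) = -14/((147/4)*(-25) - 1443) = -14/(-3675/4 - 1443) = -14/(-9447/4) = -14*(-4/9447) = 56/9447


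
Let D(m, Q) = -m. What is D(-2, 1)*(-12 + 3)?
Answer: -18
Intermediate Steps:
D(-2, 1)*(-12 + 3) = (-1*(-2))*(-12 + 3) = 2*(-9) = -18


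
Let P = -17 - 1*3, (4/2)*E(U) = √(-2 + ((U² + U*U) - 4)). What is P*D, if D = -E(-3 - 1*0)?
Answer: 20*√3 ≈ 34.641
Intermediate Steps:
E(U) = √(-6 + 2*U²)/2 (E(U) = √(-2 + ((U² + U*U) - 4))/2 = √(-2 + ((U² + U²) - 4))/2 = √(-2 + (2*U² - 4))/2 = √(-2 + (-4 + 2*U²))/2 = √(-6 + 2*U²)/2)
P = -20 (P = -17 - 3 = -20)
D = -√3 (D = -√(-6 + 2*(-3 - 1*0)²)/2 = -√(-6 + 2*(-3 + 0)²)/2 = -√(-6 + 2*(-3)²)/2 = -√(-6 + 2*9)/2 = -√(-6 + 18)/2 = -√12/2 = -2*√3/2 = -√3 ≈ -1.7320)
P*D = -(-20)*√3 = 20*√3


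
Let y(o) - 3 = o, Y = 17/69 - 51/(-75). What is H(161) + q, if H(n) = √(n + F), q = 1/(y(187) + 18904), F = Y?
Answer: 1/19094 + √19273287/345 ≈ 12.725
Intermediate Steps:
Y = 1598/1725 (Y = 17*(1/69) - 51*(-1/75) = 17/69 + 17/25 = 1598/1725 ≈ 0.92638)
F = 1598/1725 ≈ 0.92638
y(o) = 3 + o
q = 1/19094 (q = 1/((3 + 187) + 18904) = 1/(190 + 18904) = 1/19094 ≈ 5.2372e-5)
H(n) = √(1598/1725 + n) (H(n) = √(n + 1598/1725) = √(1598/1725 + n))
H(161) + q = √(110262 + 119025*161)/345 + 1/19094 = √(110262 + 19163025)/345 + 1/19094 = √19273287/345 + 1/19094 = 1/19094 + √19273287/345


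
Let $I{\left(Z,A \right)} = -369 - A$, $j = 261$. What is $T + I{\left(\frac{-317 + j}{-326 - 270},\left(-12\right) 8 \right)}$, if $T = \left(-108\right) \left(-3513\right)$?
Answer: $379131$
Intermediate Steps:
$T = 379404$
$T + I{\left(\frac{-317 + j}{-326 - 270},\left(-12\right) 8 \right)} = 379404 - \left(369 - 96\right) = 379404 - 273 = 379131$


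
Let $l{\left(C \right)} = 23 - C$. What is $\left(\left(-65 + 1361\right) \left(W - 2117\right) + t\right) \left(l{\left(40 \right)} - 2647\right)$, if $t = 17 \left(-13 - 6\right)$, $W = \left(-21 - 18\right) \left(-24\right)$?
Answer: $4078314936$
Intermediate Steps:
$W = 936$ ($W = \left(-39\right) \left(-24\right) = 936$)
$t = -323$ ($t = 17 \left(-19\right) = -323$)
$\left(\left(-65 + 1361\right) \left(W - 2117\right) + t\right) \left(l{\left(40 \right)} - 2647\right) = \left(\left(-65 + 1361\right) \left(936 - 2117\right) - 323\right) \left(\left(23 - 40\right) - 2647\right) = \left(1296 \left(-1181\right) - 323\right) \left(\left(23 - 40\right) - 2647\right) = \left(-1530576 - 323\right) \left(-17 - 2647\right) = \left(-1530899\right) \left(-2664\right) = 4078314936$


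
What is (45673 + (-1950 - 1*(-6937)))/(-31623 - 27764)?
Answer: -50660/59387 ≈ -0.85305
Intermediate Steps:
(45673 + (-1950 - 1*(-6937)))/(-31623 - 27764) = (45673 + (-1950 + 6937))/(-59387) = (45673 + 4987)*(-1/59387) = 50660*(-1/59387) = -50660/59387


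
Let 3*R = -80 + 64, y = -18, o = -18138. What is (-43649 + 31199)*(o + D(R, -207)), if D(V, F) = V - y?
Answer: 225660400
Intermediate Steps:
R = -16/3 (R = (-80 + 64)/3 = (⅓)*(-16) = -16/3 ≈ -5.3333)
D(V, F) = 18 + V (D(V, F) = V - 1*(-18) = V + 18 = 18 + V)
(-43649 + 31199)*(o + D(R, -207)) = (-43649 + 31199)*(-18138 + (18 - 16/3)) = -12450*(-18138 + 38/3) = -12450*(-54376/3) = 225660400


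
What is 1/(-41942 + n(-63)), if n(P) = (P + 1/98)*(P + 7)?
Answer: -7/268902 ≈ -2.6032e-5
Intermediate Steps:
n(P) = (7 + P)*(1/98 + P) (n(P) = (P + 1/98)*(7 + P) = (1/98 + P)*(7 + P) = (7 + P)*(1/98 + P))
1/(-41942 + n(-63)) = 1/(-41942 + (1/14 + (-63)² + (687/98)*(-63))) = 1/(-41942 + (1/14 + 3969 - 6183/14)) = 1/(-41942 + 24692/7) = 1/(-268902/7) = -7/268902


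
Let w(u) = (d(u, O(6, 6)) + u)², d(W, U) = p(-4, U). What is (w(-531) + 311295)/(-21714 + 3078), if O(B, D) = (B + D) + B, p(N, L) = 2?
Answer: -147784/4659 ≈ -31.720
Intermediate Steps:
O(B, D) = D + 2*B
d(W, U) = 2
w(u) = (2 + u)²
(w(-531) + 311295)/(-21714 + 3078) = ((2 - 531)² + 311295)/(-21714 + 3078) = ((-529)² + 311295)/(-18636) = (279841 + 311295)*(-1/18636) = 591136*(-1/18636) = -147784/4659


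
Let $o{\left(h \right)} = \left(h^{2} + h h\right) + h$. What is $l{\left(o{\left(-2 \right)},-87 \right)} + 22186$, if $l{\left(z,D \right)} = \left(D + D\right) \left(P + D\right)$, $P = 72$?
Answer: $24796$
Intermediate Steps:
$o{\left(h \right)} = h + 2 h^{2}$ ($o{\left(h \right)} = \left(h^{2} + h^{2}\right) + h = 2 h^{2} + h = h + 2 h^{2}$)
$l{\left(z,D \right)} = 2 D \left(72 + D\right)$ ($l{\left(z,D \right)} = \left(D + D\right) \left(72 + D\right) = 2 D \left(72 + D\right)$)
$l{\left(o{\left(-2 \right)},-87 \right)} + 22186 = 2 \left(-87\right) \left(72 - 87\right) + 22186 = 2 \left(-87\right) \left(-15\right) + 22186 = 2610 + 22186 = 24796$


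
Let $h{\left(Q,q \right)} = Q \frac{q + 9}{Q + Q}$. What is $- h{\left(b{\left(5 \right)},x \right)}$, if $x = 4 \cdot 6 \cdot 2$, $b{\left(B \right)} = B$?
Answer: $- \frac{57}{2} \approx -28.5$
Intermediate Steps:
$x = 48$ ($x = 24 \cdot 2 = 48$)
$h{\left(Q,q \right)} = \frac{9}{2} + \frac{q}{2}$ ($h{\left(Q,q \right)} = Q \frac{9 + q}{2 Q} = \frac{9}{2} + \frac{q}{2}$)
$- h{\left(b{\left(5 \right)},x \right)} = - (\frac{9}{2} + \frac{1}{2} \cdot 48) = - (\frac{9}{2} + 24) = \left(-1\right) \frac{57}{2} = - \frac{57}{2}$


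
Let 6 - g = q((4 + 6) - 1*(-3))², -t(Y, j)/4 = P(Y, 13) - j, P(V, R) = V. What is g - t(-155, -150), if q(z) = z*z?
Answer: -28575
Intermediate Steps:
q(z) = z²
t(Y, j) = -4*Y + 4*j (t(Y, j) = -4*(Y - j) = -4*Y + 4*j)
g = -28555 (g = 6 - (((4 + 6) - 1*(-3))²)² = 6 - ((10 + 3)²)² = 6 - (13²)² = 6 - 1*169² = 6 - 1*28561 = 6 - 28561 = -28555)
g - t(-155, -150) = -28555 - (-4*(-155) + 4*(-150)) = -28555 - (620 - 600) = -28555 - 1*20 = -28555 - 20 = -28575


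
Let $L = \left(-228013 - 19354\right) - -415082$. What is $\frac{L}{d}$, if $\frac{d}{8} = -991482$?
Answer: $- \frac{55905}{2643952} \approx -0.021144$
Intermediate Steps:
$L = 167715$ ($L = -247367 + 415082 = 167715$)
$d = -7931856$ ($d = 8 \left(-991482\right) = -7931856$)
$\frac{L}{d} = \frac{167715}{-7931856} = 167715 \left(- \frac{1}{7931856}\right) = - \frac{55905}{2643952}$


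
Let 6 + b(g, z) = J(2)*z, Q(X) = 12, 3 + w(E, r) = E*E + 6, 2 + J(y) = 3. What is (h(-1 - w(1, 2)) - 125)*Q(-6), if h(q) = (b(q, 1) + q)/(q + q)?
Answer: -1488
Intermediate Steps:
J(y) = 1 (J(y) = -2 + 3 = 1)
w(E, r) = 3 + E² (w(E, r) = -3 + (E*E + 6) = -3 + (E² + 6) = -3 + (6 + E²) = 3 + E²)
b(g, z) = -6 + z (b(g, z) = -6 + 1*z = -6 + z)
h(q) = (-5 + q)/(2*q) (h(q) = ((-6 + 1) + q)/(q + q) = (-5 + q)/((2*q)) = (-5 + q)*(1/(2*q)) = (-5 + q)/(2*q))
(h(-1 - w(1, 2)) - 125)*Q(-6) = ((-5 + (-1 - (3 + 1²)))/(2*(-1 - (3 + 1²))) - 125)*12 = ((-5 + (-1 - (3 + 1)))/(2*(-1 - (3 + 1))) - 125)*12 = ((-5 + (-1 - 1*4))/(2*(-1 - 1*4)) - 125)*12 = ((-5 + (-1 - 4))/(2*(-1 - 4)) - 125)*12 = ((½)*(-5 - 5)/(-5) - 125)*12 = ((½)*(-⅕)*(-10) - 125)*12 = (1 - 125)*12 = -124*12 = -1488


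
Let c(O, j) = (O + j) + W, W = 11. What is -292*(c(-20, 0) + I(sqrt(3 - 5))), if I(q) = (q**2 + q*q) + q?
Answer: 3796 - 292*I*sqrt(2) ≈ 3796.0 - 412.95*I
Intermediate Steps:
c(O, j) = 11 + O + j (c(O, j) = (O + j) + 11 = 11 + O + j)
I(q) = q + 2*q**2 (I(q) = (q**2 + q**2) + q = 2*q**2 + q = q + 2*q**2)
-292*(c(-20, 0) + I(sqrt(3 - 5))) = -292*((11 - 20 + 0) + sqrt(3 - 5)*(1 + 2*sqrt(3 - 5))) = -292*(-9 + sqrt(-2)*(1 + 2*sqrt(-2))) = -292*(-9 + (I*sqrt(2))*(1 + 2*(I*sqrt(2)))) = -292*(-9 + (I*sqrt(2))*(1 + 2*I*sqrt(2))) = -292*(-9 + I*sqrt(2)*(1 + 2*I*sqrt(2))) = 2628 - 292*I*sqrt(2)*(1 + 2*I*sqrt(2))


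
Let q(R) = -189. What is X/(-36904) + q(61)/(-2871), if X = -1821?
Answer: 1355883/11772376 ≈ 0.11518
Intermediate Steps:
X/(-36904) + q(61)/(-2871) = -1821/(-36904) - 189/(-2871) = -1821*(-1/36904) - 189*(-1/2871) = 1821/36904 + 21/319 = 1355883/11772376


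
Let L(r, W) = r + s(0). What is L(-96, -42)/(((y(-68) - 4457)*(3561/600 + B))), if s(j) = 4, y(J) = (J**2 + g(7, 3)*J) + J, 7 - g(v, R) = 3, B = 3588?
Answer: 18400/124350151 ≈ 0.00014797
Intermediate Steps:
g(v, R) = 4 (g(v, R) = 7 - 1*3 = 7 - 3 = 4)
y(J) = J**2 + 5*J (y(J) = (J**2 + 4*J) + J = J**2 + 5*J)
L(r, W) = 4 + r (L(r, W) = r + 4 = 4 + r)
L(-96, -42)/(((y(-68) - 4457)*(3561/600 + B))) = (4 - 96)/(((-68*(5 - 68) - 4457)*(3561/600 + 3588))) = -92*1/((-68*(-63) - 4457)*(3561*(1/600) + 3588)) = -92*1/((4284 - 4457)*(1187/200 + 3588)) = -92/((-173*718787/200)) = -92/(-124350151/200) = -92*(-200/124350151) = 18400/124350151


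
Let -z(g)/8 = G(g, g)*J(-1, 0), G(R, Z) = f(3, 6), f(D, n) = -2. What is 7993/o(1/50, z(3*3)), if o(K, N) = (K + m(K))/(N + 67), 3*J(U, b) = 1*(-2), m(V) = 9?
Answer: 67540850/1353 ≈ 49919.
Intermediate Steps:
G(R, Z) = -2
J(U, b) = -⅔ (J(U, b) = (1*(-2))/3 = (⅓)*(-2) = -⅔)
z(g) = -32/3 (z(g) = -(-16)*(-2)/3 = -8*4/3 = -32/3)
o(K, N) = (9 + K)/(67 + N) (o(K, N) = (K + 9)/(N + 67) = (9 + K)/(67 + N))
7993/o(1/50, z(3*3)) = 7993/(((9 + 1/50)/(67 - 32/3))) = 7993/(((9 + 1/50)/(169/3))) = 7993/(((3/169)*(451/50))) = 7993/(1353/8450) = 7993*(8450/1353) = 67540850/1353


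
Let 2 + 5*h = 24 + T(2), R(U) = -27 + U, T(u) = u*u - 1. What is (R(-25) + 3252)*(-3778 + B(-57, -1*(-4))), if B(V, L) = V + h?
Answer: -12256000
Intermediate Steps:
T(u) = -1 + u² (T(u) = u² - 1 = -1 + u²)
h = 5 (h = -⅖ + (24 + (-1 + 2²))/5 = -⅖ + (24 + (-1 + 4))/5 = -⅖ + (24 + 3)/5 = -⅖ + (⅕)*27 = -⅖ + 27/5 = 5)
B(V, L) = 5 + V (B(V, L) = V + 5 = 5 + V)
(R(-25) + 3252)*(-3778 + B(-57, -1*(-4))) = ((-27 - 25) + 3252)*(-3778 + (5 - 57)) = (-52 + 3252)*(-3778 - 52) = 3200*(-3830) = -12256000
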